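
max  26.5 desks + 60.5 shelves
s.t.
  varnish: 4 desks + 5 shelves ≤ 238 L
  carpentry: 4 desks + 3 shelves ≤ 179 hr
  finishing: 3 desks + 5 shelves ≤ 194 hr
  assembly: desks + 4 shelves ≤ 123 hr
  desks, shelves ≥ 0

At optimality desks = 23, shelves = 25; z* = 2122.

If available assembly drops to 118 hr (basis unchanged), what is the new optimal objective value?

2087

At the optimum: varnish uses 217 of 238 (slack = 21); carpentry uses 167 of 179 (slack = 12); finishing uses 194 of 194 (binding); assembly uses 123 of 123 (binding).
Since varnish, carpentry are not tight, their duals are 0.
The binding rows give the dual system: 3·y_finishing + 1·y_assembly = 26.5 and 5·y_finishing + 4·y_assembly = 60.5.
→ y_finishing = 6.5 and y_assembly = 7.
Δz = y_assembly·Δb = 7 × (-5) = -35, so new z* = 2122 − 35 = 2087.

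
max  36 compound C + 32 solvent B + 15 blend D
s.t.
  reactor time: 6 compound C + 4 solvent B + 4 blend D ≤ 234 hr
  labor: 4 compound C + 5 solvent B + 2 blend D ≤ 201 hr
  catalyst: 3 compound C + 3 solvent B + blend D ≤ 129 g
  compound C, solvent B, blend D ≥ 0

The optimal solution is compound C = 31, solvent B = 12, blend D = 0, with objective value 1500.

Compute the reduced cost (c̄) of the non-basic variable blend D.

-1

At the optimum: reactor time uses 234 of 234 (binding); labor uses 184 of 201 (slack = 17); catalyst uses 129 of 129 (binding).
Slack constraints have shadow price 0 (complementary slackness).
From A_Bᵀ y = c: 6·y_reactor time + 3·y_catalyst = 36; 4·y_reactor time + 3·y_catalyst = 32.
Solving: y_reactor time = 2, y_catalyst = 8.
Reduced cost of blend D: c₃ − yᵀa₃ = 15 − (2·4 + 8·1) = 15 − 16 = -1.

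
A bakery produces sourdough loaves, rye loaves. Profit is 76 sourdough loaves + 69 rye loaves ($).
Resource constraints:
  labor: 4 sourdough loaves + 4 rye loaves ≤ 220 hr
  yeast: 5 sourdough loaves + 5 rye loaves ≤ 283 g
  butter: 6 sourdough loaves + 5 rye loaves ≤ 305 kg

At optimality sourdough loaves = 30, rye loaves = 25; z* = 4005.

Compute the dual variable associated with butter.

Check each constraint at x*: labor 220/220 (tight); yeast 275/283 (slack 8); butter 305/305 (tight).
By complementary slackness, y = 0 for the non-binding constraint.
From A_Bᵀ y = c: 4·y_labor + 6·y_butter = 76; 4·y_labor + 5·y_butter = 69.
→ y_labor = 8.5 and y_butter = 7.
Shadow price of butter = 7.

7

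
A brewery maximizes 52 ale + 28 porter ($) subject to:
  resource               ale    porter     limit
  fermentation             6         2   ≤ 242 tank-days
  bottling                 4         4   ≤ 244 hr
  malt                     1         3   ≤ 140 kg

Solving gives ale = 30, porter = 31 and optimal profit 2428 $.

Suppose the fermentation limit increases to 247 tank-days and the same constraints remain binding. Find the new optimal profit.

2458

Check each constraint at x*: fermentation 242/242 (tight); bottling 244/244 (tight); malt 123/140 (slack 17).
Since malt is not tight, its dual is 0.
From A_Bᵀ y = c: 6·y_fermentation + 4·y_bottling = 52; 2·y_fermentation + 4·y_bottling = 28.
→ y_fermentation = 6 and y_bottling = 4.
Δz = y_fermentation·Δb = 6 × (5) = 30, so new z* = 2428 + 30 = 2458.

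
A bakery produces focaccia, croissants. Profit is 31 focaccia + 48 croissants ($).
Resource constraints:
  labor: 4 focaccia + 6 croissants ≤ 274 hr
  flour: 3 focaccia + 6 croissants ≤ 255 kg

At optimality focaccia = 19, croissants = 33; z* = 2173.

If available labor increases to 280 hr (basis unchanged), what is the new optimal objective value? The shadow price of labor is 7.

2215

Δb = 6, so new z* = 2173 + (7)·(6) = 2173 + 42 = 2215.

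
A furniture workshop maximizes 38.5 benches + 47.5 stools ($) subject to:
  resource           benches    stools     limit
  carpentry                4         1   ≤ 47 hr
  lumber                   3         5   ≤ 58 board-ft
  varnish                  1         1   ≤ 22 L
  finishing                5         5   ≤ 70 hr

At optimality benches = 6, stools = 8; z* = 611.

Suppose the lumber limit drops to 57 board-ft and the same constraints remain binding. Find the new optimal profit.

At the optimum: carpentry uses 32 of 47 (slack = 15); lumber uses 58 of 58 (binding); varnish uses 14 of 22 (slack = 8); finishing uses 70 of 70 (binding).
By complementary slackness, y = 0 for the non-binding constraints.
From A_Bᵀ y = c: 3·y_lumber + 5·y_finishing = 38.5; 5·y_lumber + 5·y_finishing = 47.5.
→ y_lumber = 4.5 and y_finishing = 5.
Δz = y_lumber·Δb = 4.5 × (-1) = -4.5, so new z* = 611 − 4.5 = 606.5.

606.5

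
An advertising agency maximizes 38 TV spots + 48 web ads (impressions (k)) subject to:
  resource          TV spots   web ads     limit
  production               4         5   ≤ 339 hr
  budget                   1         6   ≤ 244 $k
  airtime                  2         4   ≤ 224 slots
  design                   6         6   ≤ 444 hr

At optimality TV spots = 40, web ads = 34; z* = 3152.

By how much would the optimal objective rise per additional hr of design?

6

At the optimum: production uses 330 of 339 (slack = 9); budget uses 244 of 244 (binding); airtime uses 216 of 224 (slack = 8); design uses 444 of 444 (binding).
Slack constraints have shadow price 0 (complementary slackness).
Dual feasibility on the basic columns requires 1·y_budget + 6·y_design = 38, 6·y_budget + 6·y_design = 48.
Solving: y_budget = 2, y_design = 6.
Shadow price of design = 6.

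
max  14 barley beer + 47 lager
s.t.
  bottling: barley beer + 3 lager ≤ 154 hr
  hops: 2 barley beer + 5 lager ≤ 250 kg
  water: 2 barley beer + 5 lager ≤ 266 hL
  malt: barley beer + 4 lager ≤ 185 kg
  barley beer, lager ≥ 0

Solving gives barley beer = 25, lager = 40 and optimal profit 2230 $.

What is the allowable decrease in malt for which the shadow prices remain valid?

Binding constraints: hops, malt. The basis is B = [[2,5],[1,4]] with det 3.
Per unit decrease in malt, x* moves by d = (1.6667, -0.6667).
The basis stays optimal until lager reaches 0; allowable decrease = 60 kg.

60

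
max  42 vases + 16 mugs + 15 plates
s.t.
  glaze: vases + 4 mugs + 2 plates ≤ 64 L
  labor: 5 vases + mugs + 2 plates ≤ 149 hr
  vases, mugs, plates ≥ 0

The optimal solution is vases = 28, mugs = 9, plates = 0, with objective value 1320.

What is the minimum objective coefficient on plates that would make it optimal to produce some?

20

Both glaze and labor are binding at x*.
Dual feasibility on the basic columns requires 1·y_glaze + 5·y_labor = 42, 4·y_glaze + 1·y_labor = 16.
This yields shadow prices y_glaze = 2, y_labor = 8.
plates enters the basis when its profit ≥ yᵀa₃ = 2·2 + 8·2 = 20.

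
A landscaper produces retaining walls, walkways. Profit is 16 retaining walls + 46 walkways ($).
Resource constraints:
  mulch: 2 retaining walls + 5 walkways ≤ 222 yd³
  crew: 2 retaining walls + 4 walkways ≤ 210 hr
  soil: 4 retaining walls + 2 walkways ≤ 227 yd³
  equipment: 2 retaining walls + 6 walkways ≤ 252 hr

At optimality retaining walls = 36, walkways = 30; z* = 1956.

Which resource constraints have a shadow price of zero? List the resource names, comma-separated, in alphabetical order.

crew, soil

mulch: 222/222 (binding)
crew: 192/210 (slack 18)
soil: 204/227 (slack 23)
equipment: 252/252 (binding)
By complementary slackness, a constraint with positive slack has shadow price 0 → crew, soil.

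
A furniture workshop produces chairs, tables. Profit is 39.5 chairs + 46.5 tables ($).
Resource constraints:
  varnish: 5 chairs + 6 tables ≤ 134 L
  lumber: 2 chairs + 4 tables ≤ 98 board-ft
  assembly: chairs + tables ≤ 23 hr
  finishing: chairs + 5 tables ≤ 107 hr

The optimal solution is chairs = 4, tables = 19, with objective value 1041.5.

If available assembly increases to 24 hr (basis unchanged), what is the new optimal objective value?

1046

Check each constraint at x*: varnish 134/134 (tight); lumber 84/98 (slack 14); assembly 23/23 (tight); finishing 99/107 (slack 8).
Since lumber, finishing are not tight, their duals are 0.
The binding rows give the dual system: 5·y_varnish + 1·y_assembly = 39.5 and 6·y_varnish + 1·y_assembly = 46.5.
This yields shadow prices y_varnish = 7, y_assembly = 4.5.
Δz = y_assembly·Δb = 4.5 × (1) = 4.5, so new z* = 1041.5 + 4.5 = 1046.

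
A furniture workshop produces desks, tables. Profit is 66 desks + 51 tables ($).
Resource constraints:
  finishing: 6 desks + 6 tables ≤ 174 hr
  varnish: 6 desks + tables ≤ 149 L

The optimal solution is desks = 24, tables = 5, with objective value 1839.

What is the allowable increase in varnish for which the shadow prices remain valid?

25

Binding constraints: finishing, varnish. The basis is B = [[6,6],[6,1]] with det -30.
Per unit increase in varnish, x* moves by d = (0.2, -0.2).
The basis stays optimal until tables reaches 0; allowable increase = 25 L.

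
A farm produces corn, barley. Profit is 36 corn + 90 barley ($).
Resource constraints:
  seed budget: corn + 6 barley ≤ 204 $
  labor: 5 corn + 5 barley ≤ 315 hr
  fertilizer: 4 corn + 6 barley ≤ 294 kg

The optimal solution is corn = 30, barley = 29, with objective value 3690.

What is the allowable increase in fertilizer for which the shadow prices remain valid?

14.4

Binding constraints: seed budget, fertilizer. The basis is B = [[1,6],[4,6]] with det -18.
Per unit increase in fertilizer, x* moves by d = (0.3333, -0.0556).
The basis stays optimal until labor becomes binding; allowable increase = 14.4 kg.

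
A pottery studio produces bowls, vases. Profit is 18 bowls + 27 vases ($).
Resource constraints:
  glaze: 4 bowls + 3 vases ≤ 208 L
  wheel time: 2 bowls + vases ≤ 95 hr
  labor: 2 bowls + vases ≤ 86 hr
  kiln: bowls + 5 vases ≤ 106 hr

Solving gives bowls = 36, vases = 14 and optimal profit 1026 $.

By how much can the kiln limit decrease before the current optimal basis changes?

Binding constraints: labor, kiln. The basis is B = [[2,1],[1,5]] with det 9.
Per unit decrease in kiln, x* moves by d = (0.1111, -0.2222).
The basis stays optimal until vases reaches 0; allowable decrease = 63 hr.

63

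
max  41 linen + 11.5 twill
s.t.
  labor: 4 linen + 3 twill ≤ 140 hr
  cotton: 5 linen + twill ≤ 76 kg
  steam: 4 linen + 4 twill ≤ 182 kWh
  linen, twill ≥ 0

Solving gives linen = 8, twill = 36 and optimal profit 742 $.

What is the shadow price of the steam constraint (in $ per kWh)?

At the optimum: labor uses 140 of 140 (binding); cotton uses 76 of 76 (binding); steam uses 176 of 182 (slack = 6).
Since steam is not tight, its dual is 0.
The binding rows give the dual system: 4·y_labor + 5·y_cotton = 41 and 3·y_labor + 1·y_cotton = 11.5.
Solving: y_labor = 1.5, y_cotton = 7.
Shadow price of steam = 0.

0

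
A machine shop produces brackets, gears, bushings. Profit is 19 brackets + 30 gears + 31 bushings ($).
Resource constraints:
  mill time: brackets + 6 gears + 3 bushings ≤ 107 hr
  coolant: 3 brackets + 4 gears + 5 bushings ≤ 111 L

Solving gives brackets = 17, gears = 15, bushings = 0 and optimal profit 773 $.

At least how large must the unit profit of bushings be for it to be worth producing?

33

Both mill time and coolant are binding at x*.
Dual feasibility on the basic columns requires 1·y_mill time + 3·y_coolant = 19, 6·y_mill time + 4·y_coolant = 30.
Solving: y_mill time = 1, y_coolant = 6.
bushings enters the basis when its profit ≥ yᵀa₃ = 1·3 + 6·5 = 33.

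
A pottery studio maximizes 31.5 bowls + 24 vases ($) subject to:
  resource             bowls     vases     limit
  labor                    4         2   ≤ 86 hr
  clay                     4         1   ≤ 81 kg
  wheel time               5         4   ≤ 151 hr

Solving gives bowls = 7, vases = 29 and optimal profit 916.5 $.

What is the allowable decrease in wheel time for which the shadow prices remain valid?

36

Binding constraints: labor, wheel time. The basis is B = [[4,2],[5,4]] with det 6.
Per unit decrease in wheel time, x* moves by d = (0.3333, -0.6667).
The basis stays optimal until clay becomes binding; allowable decrease = 36 hr.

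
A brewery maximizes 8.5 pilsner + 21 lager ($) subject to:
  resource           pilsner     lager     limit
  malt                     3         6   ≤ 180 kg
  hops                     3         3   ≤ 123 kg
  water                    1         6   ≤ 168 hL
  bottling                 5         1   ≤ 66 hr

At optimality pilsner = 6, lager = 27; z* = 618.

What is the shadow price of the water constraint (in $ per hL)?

1

Check each constraint at x*: malt 180/180 (tight); hops 99/123 (slack 24); water 168/168 (tight); bottling 57/66 (slack 9).
Since hops, bottling are not tight, their duals are 0.
The binding rows give the dual system: 3·y_malt + 1·y_water = 8.5 and 6·y_malt + 6·y_water = 21.
This yields shadow prices y_malt = 2.5, y_water = 1.
Shadow price of water = 1.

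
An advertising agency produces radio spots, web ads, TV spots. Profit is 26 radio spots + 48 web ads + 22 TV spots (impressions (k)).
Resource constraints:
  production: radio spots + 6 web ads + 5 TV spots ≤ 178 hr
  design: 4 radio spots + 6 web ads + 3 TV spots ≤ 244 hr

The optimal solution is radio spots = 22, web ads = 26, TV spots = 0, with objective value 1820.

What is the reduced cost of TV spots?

At the optimum: production uses 178 of 178 (binding); design uses 244 of 244 (binding).
Dual feasibility on the basic columns requires 1·y_production + 4·y_design = 26, 6·y_production + 6·y_design = 48.
Solving: y_production = 2, y_design = 6.
Reduced cost of TV spots: c₃ − yᵀa₃ = 22 − (2·5 + 6·3) = 22 − 28 = -6.

-6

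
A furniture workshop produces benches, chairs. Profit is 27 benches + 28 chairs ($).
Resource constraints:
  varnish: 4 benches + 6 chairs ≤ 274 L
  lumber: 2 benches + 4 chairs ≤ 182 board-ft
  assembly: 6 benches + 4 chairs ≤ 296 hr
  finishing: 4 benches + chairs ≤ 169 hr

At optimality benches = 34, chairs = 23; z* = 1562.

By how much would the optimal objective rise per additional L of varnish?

Binding: varnish and assembly. Non-binding: lumber (22 unused), finishing (10 unused).
Since lumber, finishing are not tight, their duals are 0.
From A_Bᵀ y = c: 4·y_varnish + 6·y_assembly = 27; 6·y_varnish + 4·y_assembly = 28.
→ y_varnish = 3 and y_assembly = 2.5.
Shadow price of varnish = 3.

3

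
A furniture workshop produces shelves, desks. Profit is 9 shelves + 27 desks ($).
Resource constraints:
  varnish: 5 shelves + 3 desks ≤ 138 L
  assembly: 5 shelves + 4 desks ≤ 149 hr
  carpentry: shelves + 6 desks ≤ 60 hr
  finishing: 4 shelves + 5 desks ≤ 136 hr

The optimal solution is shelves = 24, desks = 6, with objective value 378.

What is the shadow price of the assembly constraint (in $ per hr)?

At the optimum: varnish uses 138 of 138 (binding); assembly uses 144 of 149 (slack = 5); carpentry uses 60 of 60 (binding); finishing uses 126 of 136 (slack = 10).
Since assembly, finishing are not tight, their duals are 0.
Dual feasibility on the basic columns requires 5·y_varnish + 1·y_carpentry = 9, 3·y_varnish + 6·y_carpentry = 27.
This yields shadow prices y_varnish = 1, y_carpentry = 4.
Shadow price of assembly = 0.

0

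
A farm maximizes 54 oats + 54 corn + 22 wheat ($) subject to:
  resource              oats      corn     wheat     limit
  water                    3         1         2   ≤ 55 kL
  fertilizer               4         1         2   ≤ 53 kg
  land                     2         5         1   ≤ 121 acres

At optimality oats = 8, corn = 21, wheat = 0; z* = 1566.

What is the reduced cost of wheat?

Check each constraint at x*: water 45/55 (slack 10); fertilizer 53/53 (tight); land 121/121 (tight).
Slack constraints have shadow price 0 (complementary slackness).
Dual feasibility on the basic columns requires 4·y_fertilizer + 2·y_land = 54, 1·y_fertilizer + 5·y_land = 54.
Solving: y_fertilizer = 9, y_land = 9.
Reduced cost of wheat: c₃ − yᵀa₃ = 22 − (9·2 + 9·1) = 22 − 27 = -5.

-5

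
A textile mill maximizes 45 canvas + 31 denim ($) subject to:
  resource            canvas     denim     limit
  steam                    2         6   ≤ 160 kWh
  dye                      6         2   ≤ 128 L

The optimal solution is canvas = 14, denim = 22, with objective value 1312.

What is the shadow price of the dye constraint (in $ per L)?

6.5

Both steam and dye are binding at x*.
Dual feasibility on the basic columns requires 2·y_steam + 6·y_dye = 45, 6·y_steam + 2·y_dye = 31.
→ y_steam = 3 and y_dye = 6.5.
Shadow price of dye = 6.5.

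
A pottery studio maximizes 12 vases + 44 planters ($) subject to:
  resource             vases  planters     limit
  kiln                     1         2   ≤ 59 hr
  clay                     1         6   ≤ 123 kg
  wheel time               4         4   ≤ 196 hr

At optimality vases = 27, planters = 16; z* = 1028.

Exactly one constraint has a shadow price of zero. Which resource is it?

kiln: 59/59 (binding)
clay: 123/123 (binding)
wheel time: 172/196 (slack 24)
By complementary slackness, a constraint with positive slack has shadow price 0 → wheel time.

wheel time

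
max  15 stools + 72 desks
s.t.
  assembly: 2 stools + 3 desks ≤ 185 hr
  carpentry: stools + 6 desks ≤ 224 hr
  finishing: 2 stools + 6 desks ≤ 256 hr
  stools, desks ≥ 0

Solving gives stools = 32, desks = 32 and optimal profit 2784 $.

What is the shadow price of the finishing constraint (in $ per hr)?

Binding: carpentry and finishing. Non-binding: assembly (25 unused).
Since assembly is not tight, its dual is 0.
The binding rows give the dual system: 1·y_carpentry + 2·y_finishing = 15 and 6·y_carpentry + 6·y_finishing = 72.
Solving: y_carpentry = 9, y_finishing = 3.
Shadow price of finishing = 3.

3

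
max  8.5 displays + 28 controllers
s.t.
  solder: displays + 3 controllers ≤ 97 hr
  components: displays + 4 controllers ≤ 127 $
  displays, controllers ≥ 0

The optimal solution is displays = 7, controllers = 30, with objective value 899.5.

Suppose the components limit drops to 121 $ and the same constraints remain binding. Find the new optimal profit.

Check each constraint at x*: solder 97/97 (tight); components 127/127 (tight).
Dual feasibility on the basic columns requires 1·y_solder + 1·y_components = 8.5, 3·y_solder + 4·y_components = 28.
→ y_solder = 6 and y_components = 2.5.
Δz = y_components·Δb = 2.5 × (-6) = -15, so new z* = 899.5 − 15 = 884.5.

884.5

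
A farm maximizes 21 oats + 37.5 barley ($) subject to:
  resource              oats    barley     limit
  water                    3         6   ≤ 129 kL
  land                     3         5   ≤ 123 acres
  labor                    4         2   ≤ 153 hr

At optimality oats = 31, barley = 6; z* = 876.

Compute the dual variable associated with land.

Check each constraint at x*: water 129/129 (tight); land 123/123 (tight); labor 136/153 (slack 17).
By complementary slackness, y = 0 for the non-binding constraint.
The binding rows give the dual system: 3·y_water + 3·y_land = 21 and 6·y_water + 5·y_land = 37.5.
Solving: y_water = 2.5, y_land = 4.5.
Shadow price of land = 4.5.

4.5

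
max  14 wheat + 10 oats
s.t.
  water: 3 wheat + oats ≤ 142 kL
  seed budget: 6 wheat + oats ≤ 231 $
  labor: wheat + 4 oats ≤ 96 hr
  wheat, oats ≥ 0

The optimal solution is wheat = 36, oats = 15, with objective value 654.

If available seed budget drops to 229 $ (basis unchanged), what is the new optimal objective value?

Binding: seed budget and labor. Non-binding: water (19 unused).
Since water is not tight, its dual is 0.
Dual feasibility on the basic columns requires 6·y_seed budget + 1·y_labor = 14, 1·y_seed budget + 4·y_labor = 10.
→ y_seed budget = 2 and y_labor = 2.
Δz = y_seed budget·Δb = 2 × (-2) = -4, so new z* = 654 − 4 = 650.

650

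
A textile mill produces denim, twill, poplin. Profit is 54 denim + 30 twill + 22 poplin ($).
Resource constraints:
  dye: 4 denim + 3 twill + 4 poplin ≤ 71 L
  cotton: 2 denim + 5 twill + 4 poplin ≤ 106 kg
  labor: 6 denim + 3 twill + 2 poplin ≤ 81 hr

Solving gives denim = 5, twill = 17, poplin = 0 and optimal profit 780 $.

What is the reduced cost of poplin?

Check each constraint at x*: dye 71/71 (tight); cotton 95/106 (slack 11); labor 81/81 (tight).
Slack constraints have shadow price 0 (complementary slackness).
From A_Bᵀ y = c: 4·y_dye + 6·y_labor = 54; 3·y_dye + 3·y_labor = 30.
This yields shadow prices y_dye = 3, y_labor = 7.
Reduced cost of poplin: c₃ − yᵀa₃ = 22 − (3·4 + 7·2) = 22 − 26 = -4.

-4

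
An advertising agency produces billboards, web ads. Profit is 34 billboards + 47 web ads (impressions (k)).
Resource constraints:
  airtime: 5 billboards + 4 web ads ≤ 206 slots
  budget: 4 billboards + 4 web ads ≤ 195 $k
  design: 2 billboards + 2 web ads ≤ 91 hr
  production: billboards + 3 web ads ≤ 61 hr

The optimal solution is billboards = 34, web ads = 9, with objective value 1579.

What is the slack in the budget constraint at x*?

budget used = 4·34 + 4·9 = 172; slack = 195 − 172 = 23.

23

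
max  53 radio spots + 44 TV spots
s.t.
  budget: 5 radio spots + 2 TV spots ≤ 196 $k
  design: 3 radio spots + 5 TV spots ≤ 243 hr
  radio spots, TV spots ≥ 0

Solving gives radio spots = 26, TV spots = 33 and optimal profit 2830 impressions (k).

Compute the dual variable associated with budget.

Check each constraint at x*: budget 196/196 (tight); design 243/243 (tight).
The binding rows give the dual system: 5·y_budget + 3·y_design = 53 and 2·y_budget + 5·y_design = 44.
Solving: y_budget = 7, y_design = 6.
Shadow price of budget = 7.

7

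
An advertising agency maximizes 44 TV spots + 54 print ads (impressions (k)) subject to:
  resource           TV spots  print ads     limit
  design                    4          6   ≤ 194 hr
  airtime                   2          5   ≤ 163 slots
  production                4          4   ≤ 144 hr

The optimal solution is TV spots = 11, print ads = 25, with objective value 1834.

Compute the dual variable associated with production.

At the optimum: design uses 194 of 194 (binding); airtime uses 147 of 163 (slack = 16); production uses 144 of 144 (binding).
By complementary slackness, y = 0 for the non-binding constraint.
Dual feasibility on the basic columns requires 4·y_design + 4·y_production = 44, 6·y_design + 4·y_production = 54.
→ y_design = 5 and y_production = 6.
Shadow price of production = 6.

6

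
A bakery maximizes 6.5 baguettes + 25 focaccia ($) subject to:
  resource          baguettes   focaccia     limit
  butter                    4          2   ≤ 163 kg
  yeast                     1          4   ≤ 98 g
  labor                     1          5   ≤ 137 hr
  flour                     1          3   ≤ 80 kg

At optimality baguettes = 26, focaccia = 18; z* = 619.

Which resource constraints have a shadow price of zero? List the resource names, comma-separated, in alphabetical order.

butter: 140/163 (slack 23)
yeast: 98/98 (binding)
labor: 116/137 (slack 21)
flour: 80/80 (binding)
By complementary slackness, a constraint with positive slack has shadow price 0 → butter, labor.

butter, labor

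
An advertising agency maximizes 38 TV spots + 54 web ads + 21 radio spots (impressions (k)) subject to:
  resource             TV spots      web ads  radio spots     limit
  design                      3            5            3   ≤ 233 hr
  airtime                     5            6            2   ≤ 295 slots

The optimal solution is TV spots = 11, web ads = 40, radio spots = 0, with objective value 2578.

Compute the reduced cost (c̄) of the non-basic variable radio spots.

-5

Check each constraint at x*: design 233/233 (tight); airtime 295/295 (tight).
Dual feasibility on the basic columns requires 3·y_design + 5·y_airtime = 38, 5·y_design + 6·y_airtime = 54.
This yields shadow prices y_design = 6, y_airtime = 4.
Reduced cost of radio spots: c₃ − yᵀa₃ = 21 − (6·3 + 4·2) = 21 − 26 = -5.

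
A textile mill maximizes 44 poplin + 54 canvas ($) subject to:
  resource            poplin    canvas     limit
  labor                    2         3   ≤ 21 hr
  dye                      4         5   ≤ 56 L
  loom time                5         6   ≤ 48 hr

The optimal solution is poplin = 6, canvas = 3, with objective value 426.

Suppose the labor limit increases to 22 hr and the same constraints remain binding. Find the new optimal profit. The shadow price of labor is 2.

428

Δb = 1, so new z* = 426 + (2)·(1) = 426 + 2 = 428.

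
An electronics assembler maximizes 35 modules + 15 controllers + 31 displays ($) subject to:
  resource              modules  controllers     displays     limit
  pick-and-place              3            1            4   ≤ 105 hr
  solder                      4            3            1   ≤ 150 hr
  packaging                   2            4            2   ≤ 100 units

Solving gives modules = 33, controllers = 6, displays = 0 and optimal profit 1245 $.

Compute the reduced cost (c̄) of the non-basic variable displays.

At the optimum: pick-and-place uses 105 of 105 (binding); solder uses 150 of 150 (binding); packaging uses 90 of 100 (slack = 10).
By complementary slackness, y = 0 for the non-binding constraint.
From A_Bᵀ y = c: 3·y_pick-and-place + 4·y_solder = 35; 1·y_pick-and-place + 3·y_solder = 15.
Solving: y_pick-and-place = 9, y_solder = 2.
Reduced cost of displays: c₃ − yᵀa₃ = 31 − (9·4 + 2·1) = 31 − 38 = -7.

-7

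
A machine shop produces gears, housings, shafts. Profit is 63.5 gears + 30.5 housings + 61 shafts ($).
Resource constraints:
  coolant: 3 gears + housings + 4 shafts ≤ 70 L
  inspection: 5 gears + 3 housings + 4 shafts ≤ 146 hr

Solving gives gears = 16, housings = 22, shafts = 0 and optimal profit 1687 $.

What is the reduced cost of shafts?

At the optimum: coolant uses 70 of 70 (binding); inspection uses 146 of 146 (binding).
Dual feasibility on the basic columns requires 3·y_coolant + 5·y_inspection = 63.5, 1·y_coolant + 3·y_inspection = 30.5.
→ y_coolant = 9.5 and y_inspection = 7.
Reduced cost of shafts: c₃ − yᵀa₃ = 61 − (9.5·4 + 7·4) = 61 − 66 = -5.

-5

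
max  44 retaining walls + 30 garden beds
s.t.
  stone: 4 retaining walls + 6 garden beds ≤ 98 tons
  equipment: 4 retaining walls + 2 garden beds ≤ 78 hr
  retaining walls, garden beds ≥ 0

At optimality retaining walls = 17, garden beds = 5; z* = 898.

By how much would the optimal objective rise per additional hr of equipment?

Check each constraint at x*: stone 98/98 (tight); equipment 78/78 (tight).
From A_Bᵀ y = c: 4·y_stone + 4·y_equipment = 44; 6·y_stone + 2·y_equipment = 30.
Solving: y_stone = 2, y_equipment = 9.
Shadow price of equipment = 9.

9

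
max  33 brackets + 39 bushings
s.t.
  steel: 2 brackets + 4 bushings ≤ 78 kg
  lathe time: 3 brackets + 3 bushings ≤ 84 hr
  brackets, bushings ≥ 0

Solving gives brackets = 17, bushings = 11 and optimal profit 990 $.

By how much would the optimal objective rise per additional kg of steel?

3

Both steel and lathe time are binding at x*.
The binding rows give the dual system: 2·y_steel + 3·y_lathe time = 33 and 4·y_steel + 3·y_lathe time = 39.
→ y_steel = 3 and y_lathe time = 9.
Shadow price of steel = 3.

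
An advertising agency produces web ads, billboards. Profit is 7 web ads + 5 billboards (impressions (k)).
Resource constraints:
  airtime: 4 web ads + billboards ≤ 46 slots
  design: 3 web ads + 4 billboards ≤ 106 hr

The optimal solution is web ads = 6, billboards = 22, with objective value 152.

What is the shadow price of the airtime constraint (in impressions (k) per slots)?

1

Check each constraint at x*: airtime 46/46 (tight); design 106/106 (tight).
From A_Bᵀ y = c: 4·y_airtime + 3·y_design = 7; 1·y_airtime + 4·y_design = 5.
This yields shadow prices y_airtime = 1, y_design = 1.
Shadow price of airtime = 1.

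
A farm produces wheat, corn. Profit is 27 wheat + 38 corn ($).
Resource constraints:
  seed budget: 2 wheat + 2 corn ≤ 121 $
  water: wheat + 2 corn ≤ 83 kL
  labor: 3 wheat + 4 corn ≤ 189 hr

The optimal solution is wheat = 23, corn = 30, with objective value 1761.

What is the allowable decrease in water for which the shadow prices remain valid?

15

Binding constraints: water, labor. The basis is B = [[1,2],[3,4]] with det -2.
Per unit decrease in water, x* moves by d = (2, -1.5).
The basis stays optimal until seed budget becomes binding; allowable decrease = 15 kL.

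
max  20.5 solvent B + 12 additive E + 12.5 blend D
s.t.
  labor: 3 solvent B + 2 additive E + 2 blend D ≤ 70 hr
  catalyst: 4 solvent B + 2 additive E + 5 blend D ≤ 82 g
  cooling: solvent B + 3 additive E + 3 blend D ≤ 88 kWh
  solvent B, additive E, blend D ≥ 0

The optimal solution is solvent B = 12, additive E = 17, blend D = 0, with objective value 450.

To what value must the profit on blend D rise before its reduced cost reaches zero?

19.5

Binding: labor and catalyst. Non-binding: cooling (25 unused).
Since cooling is not tight, its dual is 0.
From A_Bᵀ y = c: 3·y_labor + 4·y_catalyst = 20.5; 2·y_labor + 2·y_catalyst = 12.
→ y_labor = 3.5 and y_catalyst = 2.5.
blend D enters the basis when its profit ≥ yᵀa₃ = 3.5·2 + 2.5·5 = 19.5.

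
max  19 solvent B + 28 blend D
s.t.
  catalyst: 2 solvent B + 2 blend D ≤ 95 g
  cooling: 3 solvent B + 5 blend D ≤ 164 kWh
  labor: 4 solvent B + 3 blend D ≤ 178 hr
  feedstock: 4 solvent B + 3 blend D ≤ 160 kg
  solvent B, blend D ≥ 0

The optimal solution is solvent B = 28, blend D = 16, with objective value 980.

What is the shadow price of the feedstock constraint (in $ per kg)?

Check each constraint at x*: catalyst 88/95 (slack 7); cooling 164/164 (tight); labor 160/178 (slack 18); feedstock 160/160 (tight).
Since catalyst, labor are not tight, their duals are 0.
The binding rows give the dual system: 3·y_cooling + 4·y_feedstock = 19 and 5·y_cooling + 3·y_feedstock = 28.
This yields shadow prices y_cooling = 5, y_feedstock = 1.
Shadow price of feedstock = 1.

1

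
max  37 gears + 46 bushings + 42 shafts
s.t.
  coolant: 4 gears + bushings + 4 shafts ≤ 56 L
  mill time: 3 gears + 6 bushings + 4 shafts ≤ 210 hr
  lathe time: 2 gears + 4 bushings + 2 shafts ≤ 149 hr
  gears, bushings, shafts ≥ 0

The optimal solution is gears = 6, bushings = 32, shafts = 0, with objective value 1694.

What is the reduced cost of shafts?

-2

At the optimum: coolant uses 56 of 56 (binding); mill time uses 210 of 210 (binding); lathe time uses 140 of 149 (slack = 9).
By complementary slackness, y = 0 for the non-binding constraint.
From A_Bᵀ y = c: 4·y_coolant + 3·y_mill time = 37; 1·y_coolant + 6·y_mill time = 46.
This yields shadow prices y_coolant = 4, y_mill time = 7.
Reduced cost of shafts: c₃ − yᵀa₃ = 42 − (4·4 + 7·4) = 42 − 44 = -2.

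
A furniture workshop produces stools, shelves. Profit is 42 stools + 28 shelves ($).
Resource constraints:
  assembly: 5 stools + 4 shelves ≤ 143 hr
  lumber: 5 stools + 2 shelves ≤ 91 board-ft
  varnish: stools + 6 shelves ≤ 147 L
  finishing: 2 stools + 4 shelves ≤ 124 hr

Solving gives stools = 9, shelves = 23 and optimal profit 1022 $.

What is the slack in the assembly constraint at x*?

6

assembly used = 5·9 + 4·23 = 137; slack = 143 − 137 = 6.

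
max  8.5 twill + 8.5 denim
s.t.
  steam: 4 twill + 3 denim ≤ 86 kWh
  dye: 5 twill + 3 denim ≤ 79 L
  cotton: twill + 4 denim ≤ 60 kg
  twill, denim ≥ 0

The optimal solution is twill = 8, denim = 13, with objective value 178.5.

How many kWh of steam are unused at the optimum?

15

steam used = 4·8 + 3·13 = 71; slack = 86 − 71 = 15.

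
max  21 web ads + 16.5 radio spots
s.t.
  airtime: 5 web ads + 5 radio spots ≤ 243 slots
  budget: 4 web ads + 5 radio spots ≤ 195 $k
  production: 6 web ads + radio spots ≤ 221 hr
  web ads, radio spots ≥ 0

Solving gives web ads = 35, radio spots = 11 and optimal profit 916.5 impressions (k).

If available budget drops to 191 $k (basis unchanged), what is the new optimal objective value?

Binding: budget and production. Non-binding: airtime (13 unused).
Since airtime is not tight, its dual is 0.
Dual feasibility on the basic columns requires 4·y_budget + 6·y_production = 21, 5·y_budget + 1·y_production = 16.5.
This yields shadow prices y_budget = 3, y_production = 1.5.
Δz = y_budget·Δb = 3 × (-4) = -12, so new z* = 916.5 − 12 = 904.5.

904.5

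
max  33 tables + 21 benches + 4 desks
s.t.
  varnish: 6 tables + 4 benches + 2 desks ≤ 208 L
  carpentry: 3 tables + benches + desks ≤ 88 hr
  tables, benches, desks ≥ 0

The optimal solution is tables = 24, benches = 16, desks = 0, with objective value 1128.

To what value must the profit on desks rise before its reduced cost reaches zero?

11

Check each constraint at x*: varnish 208/208 (tight); carpentry 88/88 (tight).
The binding rows give the dual system: 6·y_varnish + 3·y_carpentry = 33 and 4·y_varnish + 1·y_carpentry = 21.
Solving: y_varnish = 5, y_carpentry = 1.
desks enters the basis when its profit ≥ yᵀa₃ = 5·2 + 1·1 = 11.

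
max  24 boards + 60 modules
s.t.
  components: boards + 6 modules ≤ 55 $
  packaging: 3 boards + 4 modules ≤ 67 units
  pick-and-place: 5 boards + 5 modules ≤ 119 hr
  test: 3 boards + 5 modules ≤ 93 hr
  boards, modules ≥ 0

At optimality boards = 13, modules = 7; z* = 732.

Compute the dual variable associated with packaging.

Check each constraint at x*: components 55/55 (tight); packaging 67/67 (tight); pick-and-place 100/119 (slack 19); test 74/93 (slack 19).
Slack constraints have shadow price 0 (complementary slackness).
Dual feasibility on the basic columns requires 1·y_components + 3·y_packaging = 24, 6·y_components + 4·y_packaging = 60.
→ y_components = 6 and y_packaging = 6.
Shadow price of packaging = 6.

6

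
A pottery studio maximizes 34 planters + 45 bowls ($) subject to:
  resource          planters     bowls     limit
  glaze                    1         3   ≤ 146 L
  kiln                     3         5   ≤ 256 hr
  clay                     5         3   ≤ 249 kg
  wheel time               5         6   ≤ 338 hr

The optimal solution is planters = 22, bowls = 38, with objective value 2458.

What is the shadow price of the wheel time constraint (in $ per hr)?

5

Check each constraint at x*: glaze 136/146 (slack 10); kiln 256/256 (tight); clay 224/249 (slack 25); wheel time 338/338 (tight).
By complementary slackness, y = 0 for the non-binding constraints.
Dual feasibility on the basic columns requires 3·y_kiln + 5·y_wheel time = 34, 5·y_kiln + 6·y_wheel time = 45.
This yields shadow prices y_kiln = 3, y_wheel time = 5.
Shadow price of wheel time = 5.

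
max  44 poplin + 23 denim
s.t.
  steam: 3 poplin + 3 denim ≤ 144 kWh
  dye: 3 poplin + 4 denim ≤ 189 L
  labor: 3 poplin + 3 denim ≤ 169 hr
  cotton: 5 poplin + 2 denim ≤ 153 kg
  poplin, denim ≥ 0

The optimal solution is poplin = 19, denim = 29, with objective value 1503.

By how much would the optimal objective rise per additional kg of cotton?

Check each constraint at x*: steam 144/144 (tight); dye 173/189 (slack 16); labor 144/169 (slack 25); cotton 153/153 (tight).
Slack constraints have shadow price 0 (complementary slackness).
The binding rows give the dual system: 3·y_steam + 5·y_cotton = 44 and 3·y_steam + 2·y_cotton = 23.
→ y_steam = 3 and y_cotton = 7.
Shadow price of cotton = 7.

7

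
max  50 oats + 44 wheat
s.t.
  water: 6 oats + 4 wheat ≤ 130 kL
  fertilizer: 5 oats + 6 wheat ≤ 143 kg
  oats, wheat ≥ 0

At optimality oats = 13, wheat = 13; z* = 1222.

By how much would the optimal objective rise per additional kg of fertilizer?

4

Both water and fertilizer are binding at x*.
From A_Bᵀ y = c: 6·y_water + 5·y_fertilizer = 50; 4·y_water + 6·y_fertilizer = 44.
This yields shadow prices y_water = 5, y_fertilizer = 4.
Shadow price of fertilizer = 4.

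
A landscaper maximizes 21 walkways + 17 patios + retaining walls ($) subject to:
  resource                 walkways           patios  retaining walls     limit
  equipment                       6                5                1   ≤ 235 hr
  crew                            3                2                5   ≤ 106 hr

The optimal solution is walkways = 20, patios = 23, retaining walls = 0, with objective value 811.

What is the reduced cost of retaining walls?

Check each constraint at x*: equipment 235/235 (tight); crew 106/106 (tight).
Dual feasibility on the basic columns requires 6·y_equipment + 3·y_crew = 21, 5·y_equipment + 2·y_crew = 17.
This yields shadow prices y_equipment = 3, y_crew = 1.
Reduced cost of retaining walls: c₃ − yᵀa₃ = 1 − (3·1 + 1·5) = 1 − 8 = -7.

-7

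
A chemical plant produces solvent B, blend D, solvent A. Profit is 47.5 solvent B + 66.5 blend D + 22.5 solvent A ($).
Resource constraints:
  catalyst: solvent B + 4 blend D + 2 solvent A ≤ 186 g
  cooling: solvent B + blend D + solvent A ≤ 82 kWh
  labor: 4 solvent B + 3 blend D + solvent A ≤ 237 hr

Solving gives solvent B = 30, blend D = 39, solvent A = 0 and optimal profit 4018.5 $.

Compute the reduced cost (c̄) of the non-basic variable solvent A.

-6

At the optimum: catalyst uses 186 of 186 (binding); cooling uses 69 of 82 (slack = 13); labor uses 237 of 237 (binding).
Since cooling is not tight, its dual is 0.
The binding rows give the dual system: 1·y_catalyst + 4·y_labor = 47.5 and 4·y_catalyst + 3·y_labor = 66.5.
Solving: y_catalyst = 9.5, y_labor = 9.5.
Reduced cost of solvent A: c₃ − yᵀa₃ = 22.5 − (9.5·2 + 9.5·1) = 22.5 − 28.5 = -6.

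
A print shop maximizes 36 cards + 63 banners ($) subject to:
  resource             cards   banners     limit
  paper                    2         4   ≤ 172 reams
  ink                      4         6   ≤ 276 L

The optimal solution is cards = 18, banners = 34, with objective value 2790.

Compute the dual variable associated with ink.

Both paper and ink are binding at x*.
From A_Bᵀ y = c: 2·y_paper + 4·y_ink = 36; 4·y_paper + 6·y_ink = 63.
→ y_paper = 9 and y_ink = 4.5.
Shadow price of ink = 4.5.

4.5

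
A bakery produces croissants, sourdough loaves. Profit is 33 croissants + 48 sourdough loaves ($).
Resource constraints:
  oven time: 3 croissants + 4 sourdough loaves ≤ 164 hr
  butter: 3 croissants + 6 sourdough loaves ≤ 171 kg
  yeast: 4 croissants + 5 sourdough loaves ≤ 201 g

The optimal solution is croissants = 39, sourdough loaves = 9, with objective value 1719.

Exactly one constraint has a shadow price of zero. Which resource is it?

oven time

oven time: 153/164 (slack 11)
butter: 171/171 (binding)
yeast: 201/201 (binding)
By complementary slackness, a constraint with positive slack has shadow price 0 → oven time.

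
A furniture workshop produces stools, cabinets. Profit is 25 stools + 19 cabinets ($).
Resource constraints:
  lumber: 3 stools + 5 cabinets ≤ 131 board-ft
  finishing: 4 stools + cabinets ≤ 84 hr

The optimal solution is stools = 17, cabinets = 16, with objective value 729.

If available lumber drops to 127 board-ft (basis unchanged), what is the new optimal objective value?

At the optimum: lumber uses 131 of 131 (binding); finishing uses 84 of 84 (binding).
From A_Bᵀ y = c: 3·y_lumber + 4·y_finishing = 25; 5·y_lumber + 1·y_finishing = 19.
This yields shadow prices y_lumber = 3, y_finishing = 4.
Δz = y_lumber·Δb = 3 × (-4) = -12, so new z* = 729 − 12 = 717.

717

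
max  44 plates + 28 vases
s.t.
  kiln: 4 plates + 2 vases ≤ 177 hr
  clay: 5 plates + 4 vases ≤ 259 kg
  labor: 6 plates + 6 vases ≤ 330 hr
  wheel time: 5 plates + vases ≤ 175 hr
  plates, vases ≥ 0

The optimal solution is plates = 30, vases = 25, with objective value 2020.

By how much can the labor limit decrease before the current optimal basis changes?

120

Binding constraints: labor, wheel time. The basis is B = [[6,6],[5,1]] with det -24.
Per unit decrease in labor, x* moves by d = (0.0417, -0.2083).
The basis stays optimal until vases reaches 0; allowable decrease = 120 hr.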